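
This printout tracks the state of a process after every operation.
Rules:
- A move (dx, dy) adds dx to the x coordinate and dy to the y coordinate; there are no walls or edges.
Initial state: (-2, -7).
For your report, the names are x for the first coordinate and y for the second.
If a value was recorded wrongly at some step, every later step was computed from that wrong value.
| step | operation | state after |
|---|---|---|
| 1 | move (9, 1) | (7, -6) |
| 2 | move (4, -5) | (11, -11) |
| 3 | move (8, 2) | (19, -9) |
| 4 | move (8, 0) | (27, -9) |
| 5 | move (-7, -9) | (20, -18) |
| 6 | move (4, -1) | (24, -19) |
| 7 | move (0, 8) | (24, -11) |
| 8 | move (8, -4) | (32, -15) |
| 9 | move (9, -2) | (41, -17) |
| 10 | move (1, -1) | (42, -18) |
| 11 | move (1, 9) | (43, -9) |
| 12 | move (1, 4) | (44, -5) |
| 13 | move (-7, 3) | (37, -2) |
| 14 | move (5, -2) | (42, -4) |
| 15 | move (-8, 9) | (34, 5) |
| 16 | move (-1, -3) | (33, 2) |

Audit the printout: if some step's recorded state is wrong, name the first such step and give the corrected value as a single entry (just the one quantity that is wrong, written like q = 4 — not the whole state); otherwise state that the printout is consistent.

no error

Recomputing the run from the initial state:
step 1: x = 7, y = -6
step 2: x = 11, y = -11
step 3: x = 19, y = -9
step 4: x = 27, y = -9
step 5: x = 20, y = -18
step 6: x = 24, y = -19
step 7: x = 24, y = -11
step 8: x = 32, y = -15
step 9: x = 41, y = -17
step 10: x = 42, y = -18
step 11: x = 43, y = -9
step 12: x = 44, y = -5
step 13: x = 37, y = -2
step 14: x = 42, y = -4
step 15: x = 34, y = 5
step 16: x = 33, y = 2
This matches the printout at every step.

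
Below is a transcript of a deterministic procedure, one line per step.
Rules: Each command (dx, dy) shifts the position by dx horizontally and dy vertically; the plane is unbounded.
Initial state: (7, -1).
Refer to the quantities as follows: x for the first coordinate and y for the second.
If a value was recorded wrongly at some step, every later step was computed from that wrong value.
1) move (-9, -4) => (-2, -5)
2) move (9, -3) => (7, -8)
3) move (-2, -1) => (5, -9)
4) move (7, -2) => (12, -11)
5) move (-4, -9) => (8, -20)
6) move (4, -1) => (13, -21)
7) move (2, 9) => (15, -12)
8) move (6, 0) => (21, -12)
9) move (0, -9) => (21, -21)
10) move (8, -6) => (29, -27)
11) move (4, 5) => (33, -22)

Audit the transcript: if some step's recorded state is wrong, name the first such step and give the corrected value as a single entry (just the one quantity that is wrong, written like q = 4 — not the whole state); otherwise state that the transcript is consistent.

step 6, x = 12

Recomputing the run from the initial state:
step 1: x = -2, y = -5
step 2: x = 7, y = -8
step 3: x = 5, y = -9
step 4: x = 12, y = -11
step 5: x = 8, y = -20
step 6: x = 12, y = -21
step 7: x = 14, y = -12
step 8: x = 20, y = -12
step 9: x = 20, y = -21
step 10: x = 28, y = -27
step 11: x = 32, y = -22
The first disagreement with the transcript is at step 6, where the value should be x = 12.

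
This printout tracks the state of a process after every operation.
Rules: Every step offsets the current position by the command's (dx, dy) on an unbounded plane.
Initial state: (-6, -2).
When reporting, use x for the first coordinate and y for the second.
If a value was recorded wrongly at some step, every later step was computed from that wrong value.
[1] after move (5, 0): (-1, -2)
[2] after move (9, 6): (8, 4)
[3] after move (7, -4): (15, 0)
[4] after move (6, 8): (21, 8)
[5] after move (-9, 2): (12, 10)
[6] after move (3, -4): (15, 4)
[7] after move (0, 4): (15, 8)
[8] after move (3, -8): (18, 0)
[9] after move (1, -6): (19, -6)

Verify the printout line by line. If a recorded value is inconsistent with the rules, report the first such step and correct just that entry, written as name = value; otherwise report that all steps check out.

step 6, y = 6

Recomputing the run from the initial state:
step 1: x = -1, y = -2
step 2: x = 8, y = 4
step 3: x = 15, y = 0
step 4: x = 21, y = 8
step 5: x = 12, y = 10
step 6: x = 15, y = 6
step 7: x = 15, y = 10
step 8: x = 18, y = 2
step 9: x = 19, y = -4
The first disagreement with the printout is at step 6, where the value should be y = 6.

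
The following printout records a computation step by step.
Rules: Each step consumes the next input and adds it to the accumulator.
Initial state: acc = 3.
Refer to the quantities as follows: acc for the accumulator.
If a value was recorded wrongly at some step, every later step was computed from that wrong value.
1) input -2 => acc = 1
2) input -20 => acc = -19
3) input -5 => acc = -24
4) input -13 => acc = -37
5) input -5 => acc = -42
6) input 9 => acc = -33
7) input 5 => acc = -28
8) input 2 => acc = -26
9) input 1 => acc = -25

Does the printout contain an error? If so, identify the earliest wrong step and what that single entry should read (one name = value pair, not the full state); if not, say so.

no error

Recomputing the run from the initial state:
step 1: acc = 1
step 2: acc = -19
step 3: acc = -24
step 4: acc = -37
step 5: acc = -42
step 6: acc = -33
step 7: acc = -28
step 8: acc = -26
step 9: acc = -25
This matches the printout at every step.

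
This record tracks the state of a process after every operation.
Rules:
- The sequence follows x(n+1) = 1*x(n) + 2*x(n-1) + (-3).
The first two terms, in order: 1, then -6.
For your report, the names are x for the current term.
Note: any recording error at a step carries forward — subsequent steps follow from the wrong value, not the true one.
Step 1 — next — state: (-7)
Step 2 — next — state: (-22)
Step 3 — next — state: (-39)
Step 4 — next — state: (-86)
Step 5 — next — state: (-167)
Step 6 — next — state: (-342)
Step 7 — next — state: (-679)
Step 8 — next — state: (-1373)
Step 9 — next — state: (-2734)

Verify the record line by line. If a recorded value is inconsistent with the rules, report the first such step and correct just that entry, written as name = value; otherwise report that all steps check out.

1. x = 1*(-6) + (2)*(1) + (-3) = -7 (in agreement)
2. x = 1*(-7) + (2)*(-6) + (-3) = -22 (matches)
3. x = 1*(-22) + (2)*(-7) + (-3) = -39 (exactly as logged)
4. x = 1*(-39) + (2)*(-22) + (-3) = -86 (matches)
5. x = 1*(-86) + (2)*(-39) + (-3) = -167 (consistent with the record)
6. x = 1*(-167) + (2)*(-86) + (-3) = -342 (same as recorded)
7. x = 1*(-342) + (2)*(-167) + (-3) = -679 (in agreement)
8. x = 1*(-679) + (2)*(-342) + (-3) = -1366 (the record disagrees here)
That makes step 8 the first incorrect line — x = -1366 is what it should show.

step 8, x = -1366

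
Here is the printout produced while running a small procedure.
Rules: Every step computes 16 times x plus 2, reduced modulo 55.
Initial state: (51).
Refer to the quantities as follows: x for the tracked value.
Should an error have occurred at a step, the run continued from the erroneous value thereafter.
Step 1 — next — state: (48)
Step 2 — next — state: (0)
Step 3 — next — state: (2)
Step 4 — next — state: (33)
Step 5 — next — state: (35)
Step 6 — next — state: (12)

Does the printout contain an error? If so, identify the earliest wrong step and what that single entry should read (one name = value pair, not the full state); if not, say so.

1. x = (16*51 + 2) mod 55 = 48 (exactly as logged)
2. x = (16*48 + 2) mod 55 = 0 (in agreement)
3. x = (16*0 + 2) mod 55 = 2 (checks out)
4. x = (16*2 + 2) mod 55 = 34 (first mismatch against the printout)
That makes step 4 the first incorrect line — x = 34 is what it should show.

step 4, x = 34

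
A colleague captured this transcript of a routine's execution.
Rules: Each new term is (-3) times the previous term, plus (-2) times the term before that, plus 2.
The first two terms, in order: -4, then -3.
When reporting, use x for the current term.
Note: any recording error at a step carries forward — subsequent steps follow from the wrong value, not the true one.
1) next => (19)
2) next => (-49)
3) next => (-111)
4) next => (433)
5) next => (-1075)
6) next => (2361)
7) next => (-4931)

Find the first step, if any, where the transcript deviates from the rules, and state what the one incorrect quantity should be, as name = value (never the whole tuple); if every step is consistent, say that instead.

Step 1: x = -3*(-3) + (-2)*(-4) + (2) = 19 — matches.
Step 2: x = -3*(19) + (-2)*(-3) + (2) = -49 — same as recorded.
Step 3: x = -3*(-49) + (-2)*(19) + (2) = 111 — a discrepancy with the transcript.
Conclusion: step 3 carries the first error; the entry should be x = 111.

step 3, x = 111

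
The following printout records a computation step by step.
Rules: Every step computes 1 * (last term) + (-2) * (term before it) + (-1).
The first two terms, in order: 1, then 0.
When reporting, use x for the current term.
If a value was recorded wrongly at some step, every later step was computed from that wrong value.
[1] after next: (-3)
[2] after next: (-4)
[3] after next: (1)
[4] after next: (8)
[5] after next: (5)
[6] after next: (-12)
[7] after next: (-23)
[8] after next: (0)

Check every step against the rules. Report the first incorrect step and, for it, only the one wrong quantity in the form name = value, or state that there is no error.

no error

Recomputing the run from the initial state:
step 1: x = -3
step 2: x = -4
step 3: x = 1
step 4: x = 8
step 5: x = 5
step 6: x = -12
step 7: x = -23
step 8: x = 0
This matches the printout at every step.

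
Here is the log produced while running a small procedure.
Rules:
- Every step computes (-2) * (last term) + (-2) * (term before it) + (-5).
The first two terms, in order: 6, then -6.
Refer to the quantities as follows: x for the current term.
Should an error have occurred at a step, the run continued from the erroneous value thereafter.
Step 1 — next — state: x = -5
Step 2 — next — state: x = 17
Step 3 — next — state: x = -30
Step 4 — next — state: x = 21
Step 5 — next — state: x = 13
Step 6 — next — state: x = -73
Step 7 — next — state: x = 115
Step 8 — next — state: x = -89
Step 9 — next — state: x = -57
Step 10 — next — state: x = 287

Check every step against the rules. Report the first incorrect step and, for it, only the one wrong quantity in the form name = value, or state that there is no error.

step 3, x = -29

step 1: x = -2*(-6) + (-2)*(6) + (-5) = -5 -> checks out
step 2: x = -2*(-5) + (-2)*(-6) + (-5) = 17 -> matches
step 3: x = -2*(17) + (-2)*(-5) + (-5) = -29 -> first mismatch against the log
That makes step 3 the first incorrect line — x = -29 is what it should show.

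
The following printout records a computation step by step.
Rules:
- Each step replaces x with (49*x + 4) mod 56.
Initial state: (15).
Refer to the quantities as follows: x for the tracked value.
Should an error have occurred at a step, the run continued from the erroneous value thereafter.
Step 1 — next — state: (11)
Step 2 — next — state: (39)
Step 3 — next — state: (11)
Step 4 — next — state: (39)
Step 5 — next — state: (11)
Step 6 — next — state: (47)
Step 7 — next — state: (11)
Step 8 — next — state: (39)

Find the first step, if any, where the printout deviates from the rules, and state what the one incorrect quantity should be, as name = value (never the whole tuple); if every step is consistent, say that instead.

Recomputing the run from the initial state:
step 1: x = 11
step 2: x = 39
step 3: x = 11
step 4: x = 39
step 5: x = 11
step 6: x = 39
step 7: x = 11
step 8: x = 39
The first disagreement with the printout is at step 6, where the value should be x = 39.

step 6, x = 39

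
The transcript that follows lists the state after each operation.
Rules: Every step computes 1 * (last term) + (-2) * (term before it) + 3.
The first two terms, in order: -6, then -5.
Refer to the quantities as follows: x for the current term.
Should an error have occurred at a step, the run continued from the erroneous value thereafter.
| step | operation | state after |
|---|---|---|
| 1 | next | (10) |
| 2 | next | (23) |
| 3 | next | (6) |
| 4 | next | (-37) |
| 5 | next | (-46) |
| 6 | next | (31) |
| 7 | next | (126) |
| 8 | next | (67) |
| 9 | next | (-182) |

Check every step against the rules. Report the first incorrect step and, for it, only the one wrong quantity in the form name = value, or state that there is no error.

no error

step 1: x = 1*(-5) + (-2)*(-6) + (3) = 10 -> checks out
step 2: x = 1*(10) + (-2)*(-5) + (3) = 23 -> checks out
step 3: x = 1*(23) + (-2)*(10) + (3) = 6 -> in agreement
step 4: x = 1*(6) + (-2)*(23) + (3) = -37 -> in agreement
step 5: x = 1*(-37) + (-2)*(6) + (3) = -46 -> no discrepancy
step 6: x = 1*(-46) + (-2)*(-37) + (3) = 31 -> no discrepancy
step 7: x = 1*(31) + (-2)*(-46) + (3) = 126 -> verified
step 8: x = 1*(126) + (-2)*(31) + (3) = 67 -> agrees with the transcript
step 9: x = 1*(67) + (-2)*(126) + (3) = -182 -> no discrepancy
The recomputation confirms every line.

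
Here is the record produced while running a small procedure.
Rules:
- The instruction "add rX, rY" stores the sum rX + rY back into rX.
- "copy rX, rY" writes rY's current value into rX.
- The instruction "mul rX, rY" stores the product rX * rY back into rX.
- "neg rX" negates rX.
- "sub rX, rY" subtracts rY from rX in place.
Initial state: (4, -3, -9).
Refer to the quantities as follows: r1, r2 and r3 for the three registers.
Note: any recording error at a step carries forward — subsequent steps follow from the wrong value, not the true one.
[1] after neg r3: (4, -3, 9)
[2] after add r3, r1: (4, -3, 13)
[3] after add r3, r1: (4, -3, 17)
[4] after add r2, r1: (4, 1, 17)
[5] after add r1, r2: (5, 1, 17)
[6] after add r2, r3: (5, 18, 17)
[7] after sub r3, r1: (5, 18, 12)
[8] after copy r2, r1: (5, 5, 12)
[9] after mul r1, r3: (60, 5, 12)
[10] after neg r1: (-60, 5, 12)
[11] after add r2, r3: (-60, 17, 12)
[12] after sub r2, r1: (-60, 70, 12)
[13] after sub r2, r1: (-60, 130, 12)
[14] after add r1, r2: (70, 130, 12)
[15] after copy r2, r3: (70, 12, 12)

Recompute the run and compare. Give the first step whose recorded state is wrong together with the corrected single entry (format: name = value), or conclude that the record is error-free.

step 12, r2 = 77

1. r3 = -(-9) = 9 (same as recorded)
2. r3 = 9 + 4 = 13 (same as recorded)
3. r3 = 13 + 4 = 17 (in agreement)
4. r2 = -3 + 4 = 1 (exactly as logged)
5. r1 = 4 + 1 = 5 (in agreement)
6. r2 = 1 + 17 = 18 (exactly as logged)
7. r3 = 17 - 5 = 12 (same as recorded)
8. r2 = 5 (agrees with the record)
9. r1 = 5 * 12 = 60 (same as recorded)
10. r1 = -(60) = -60 (in agreement)
11. r2 = 5 + 12 = 17 (exactly as logged)
12. r2 = 17 - -60 = 77 (not what was recorded)
That makes step 12 the first incorrect line — r2 = 77 is what it should show.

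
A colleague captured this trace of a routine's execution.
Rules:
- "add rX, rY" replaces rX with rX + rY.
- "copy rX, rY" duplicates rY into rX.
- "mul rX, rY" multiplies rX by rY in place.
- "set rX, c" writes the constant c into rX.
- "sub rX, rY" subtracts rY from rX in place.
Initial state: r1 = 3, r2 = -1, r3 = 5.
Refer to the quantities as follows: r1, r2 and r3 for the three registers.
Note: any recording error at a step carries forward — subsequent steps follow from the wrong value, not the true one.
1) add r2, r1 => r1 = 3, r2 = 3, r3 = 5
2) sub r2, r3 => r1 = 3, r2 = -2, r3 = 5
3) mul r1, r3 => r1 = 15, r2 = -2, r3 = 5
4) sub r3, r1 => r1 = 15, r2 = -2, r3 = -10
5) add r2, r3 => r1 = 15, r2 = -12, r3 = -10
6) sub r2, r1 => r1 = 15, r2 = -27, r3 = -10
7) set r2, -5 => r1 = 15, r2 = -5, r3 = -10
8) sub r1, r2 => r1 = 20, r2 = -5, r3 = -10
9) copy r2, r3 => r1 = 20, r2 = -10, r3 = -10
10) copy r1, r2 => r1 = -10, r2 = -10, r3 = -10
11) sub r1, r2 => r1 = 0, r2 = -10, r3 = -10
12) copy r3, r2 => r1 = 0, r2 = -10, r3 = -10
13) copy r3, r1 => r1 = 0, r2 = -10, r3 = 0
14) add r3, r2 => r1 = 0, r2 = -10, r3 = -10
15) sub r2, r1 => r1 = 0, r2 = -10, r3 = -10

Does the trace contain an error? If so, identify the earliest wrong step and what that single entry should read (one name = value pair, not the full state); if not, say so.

1. r2 = -1 + 3 = 2 (the entry is off here)
First incorrect step: 1; the correct value is r2 = 2.

step 1, r2 = 2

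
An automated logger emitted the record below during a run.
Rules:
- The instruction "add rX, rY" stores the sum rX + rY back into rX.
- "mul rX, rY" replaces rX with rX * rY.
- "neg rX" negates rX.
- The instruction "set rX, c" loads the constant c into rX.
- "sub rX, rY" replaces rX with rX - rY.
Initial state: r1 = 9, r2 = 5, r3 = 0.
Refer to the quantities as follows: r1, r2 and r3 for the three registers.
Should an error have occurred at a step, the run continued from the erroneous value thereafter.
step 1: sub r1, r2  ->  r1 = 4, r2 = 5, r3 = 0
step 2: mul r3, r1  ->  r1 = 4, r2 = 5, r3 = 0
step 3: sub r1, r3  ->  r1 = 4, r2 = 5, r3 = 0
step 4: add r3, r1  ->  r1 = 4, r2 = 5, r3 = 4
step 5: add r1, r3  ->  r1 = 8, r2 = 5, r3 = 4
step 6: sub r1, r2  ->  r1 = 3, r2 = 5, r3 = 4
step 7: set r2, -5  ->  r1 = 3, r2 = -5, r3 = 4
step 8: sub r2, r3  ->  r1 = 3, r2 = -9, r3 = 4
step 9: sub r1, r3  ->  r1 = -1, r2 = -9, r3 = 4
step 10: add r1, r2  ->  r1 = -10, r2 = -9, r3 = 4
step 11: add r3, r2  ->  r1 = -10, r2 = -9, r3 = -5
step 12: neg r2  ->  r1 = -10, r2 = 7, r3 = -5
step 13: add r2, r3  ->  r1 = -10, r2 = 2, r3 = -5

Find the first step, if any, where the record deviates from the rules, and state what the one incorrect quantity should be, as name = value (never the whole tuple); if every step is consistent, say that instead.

step 1: r1 = 9 - 5 = 4 -> checks out
step 2: r3 = 0 * 4 = 0 -> consistent with the record
step 3: r1 = 4 - 0 = 4 -> no discrepancy
step 4: r3 = 0 + 4 = 4 -> checks out
step 5: r1 = 4 + 4 = 8 -> same as recorded
step 6: r1 = 8 - 5 = 3 -> same as recorded
step 7: r2 = -5 -> no discrepancy
step 8: r2 = -5 - 4 = -9 -> no discrepancy
step 9: r1 = 3 - 4 = -1 -> verified
step 10: r1 = -1 + -9 = -10 -> no discrepancy
step 11: r3 = 4 + -9 = -5 -> agrees with the record
step 12: r2 = -(-9) = 9 -> not what was recorded
So the first discrepancy is step 12, where the right value is r2 = 9.

step 12, r2 = 9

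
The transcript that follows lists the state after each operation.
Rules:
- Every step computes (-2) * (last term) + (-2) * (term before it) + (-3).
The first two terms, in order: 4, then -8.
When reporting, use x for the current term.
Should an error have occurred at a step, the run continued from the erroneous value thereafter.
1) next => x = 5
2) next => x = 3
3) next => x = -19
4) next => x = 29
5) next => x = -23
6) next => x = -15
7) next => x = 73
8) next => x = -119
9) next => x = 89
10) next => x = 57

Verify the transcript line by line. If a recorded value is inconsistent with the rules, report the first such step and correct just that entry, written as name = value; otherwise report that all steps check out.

1. x = -2*(-8) + (-2)*(4) + (-3) = 5 (same as recorded)
2. x = -2*(5) + (-2)*(-8) + (-3) = 3 (agrees with the transcript)
3. x = -2*(3) + (-2)*(5) + (-3) = -19 (no discrepancy)
4. x = -2*(-19) + (-2)*(3) + (-3) = 29 (exactly as logged)
5. x = -2*(29) + (-2)*(-19) + (-3) = -23 (same as recorded)
6. x = -2*(-23) + (-2)*(29) + (-3) = -15 (exactly as logged)
7. x = -2*(-15) + (-2)*(-23) + (-3) = 73 (no discrepancy)
8. x = -2*(73) + (-2)*(-15) + (-3) = -119 (no discrepancy)
9. x = -2*(-119) + (-2)*(73) + (-3) = 89 (exactly as logged)
10. x = -2*(89) + (-2)*(-119) + (-3) = 57 (verified)
Every step is consistent.

no error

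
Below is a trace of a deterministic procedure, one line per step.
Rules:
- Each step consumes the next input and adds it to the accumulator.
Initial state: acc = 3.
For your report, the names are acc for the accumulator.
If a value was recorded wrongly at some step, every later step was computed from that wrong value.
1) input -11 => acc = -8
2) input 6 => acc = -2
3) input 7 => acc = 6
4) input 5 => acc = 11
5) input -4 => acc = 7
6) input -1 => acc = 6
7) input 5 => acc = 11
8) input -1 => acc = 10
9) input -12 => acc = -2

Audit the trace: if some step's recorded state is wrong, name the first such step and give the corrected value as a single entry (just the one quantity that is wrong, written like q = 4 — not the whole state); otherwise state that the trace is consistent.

1. acc = 3 + -11 = -8 (exactly as logged)
2. acc = -8 + 6 = -2 (matches)
3. acc = -2 + 7 = 5 (the recorded entry deviates here)
The audit stops at step 3: the recorded entry is wrong and should be acc = 5.

step 3, acc = 5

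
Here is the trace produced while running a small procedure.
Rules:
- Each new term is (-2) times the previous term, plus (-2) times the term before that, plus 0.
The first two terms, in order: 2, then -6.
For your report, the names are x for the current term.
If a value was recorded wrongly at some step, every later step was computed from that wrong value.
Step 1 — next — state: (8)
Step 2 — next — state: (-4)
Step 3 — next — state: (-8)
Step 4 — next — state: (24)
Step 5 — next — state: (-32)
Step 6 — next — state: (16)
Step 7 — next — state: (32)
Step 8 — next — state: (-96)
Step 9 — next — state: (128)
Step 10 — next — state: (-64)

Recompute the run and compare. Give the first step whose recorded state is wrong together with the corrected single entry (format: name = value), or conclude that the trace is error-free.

Step 1: x = -2*(-6) + (-2)*(2) + (0) = 8 — no discrepancy.
Step 2: x = -2*(8) + (-2)*(-6) + (0) = -4 — in agreement.
Step 3: x = -2*(-4) + (-2)*(8) + (0) = -8 — same as recorded.
Step 4: x = -2*(-8) + (-2)*(-4) + (0) = 24 — consistent with the trace.
Step 5: x = -2*(24) + (-2)*(-8) + (0) = -32 — checks out.
Step 6: x = -2*(-32) + (-2)*(24) + (0) = 16 — verified.
Step 7: x = -2*(16) + (-2)*(-32) + (0) = 32 — same as recorded.
Step 8: x = -2*(32) + (-2)*(16) + (0) = -96 — confirmed correct.
Step 9: x = -2*(-96) + (-2)*(32) + (0) = 128 — in agreement.
Step 10: x = -2*(128) + (-2)*(-96) + (0) = -64 — consistent with the trace.
Each recorded entry agrees with the recomputation.

no error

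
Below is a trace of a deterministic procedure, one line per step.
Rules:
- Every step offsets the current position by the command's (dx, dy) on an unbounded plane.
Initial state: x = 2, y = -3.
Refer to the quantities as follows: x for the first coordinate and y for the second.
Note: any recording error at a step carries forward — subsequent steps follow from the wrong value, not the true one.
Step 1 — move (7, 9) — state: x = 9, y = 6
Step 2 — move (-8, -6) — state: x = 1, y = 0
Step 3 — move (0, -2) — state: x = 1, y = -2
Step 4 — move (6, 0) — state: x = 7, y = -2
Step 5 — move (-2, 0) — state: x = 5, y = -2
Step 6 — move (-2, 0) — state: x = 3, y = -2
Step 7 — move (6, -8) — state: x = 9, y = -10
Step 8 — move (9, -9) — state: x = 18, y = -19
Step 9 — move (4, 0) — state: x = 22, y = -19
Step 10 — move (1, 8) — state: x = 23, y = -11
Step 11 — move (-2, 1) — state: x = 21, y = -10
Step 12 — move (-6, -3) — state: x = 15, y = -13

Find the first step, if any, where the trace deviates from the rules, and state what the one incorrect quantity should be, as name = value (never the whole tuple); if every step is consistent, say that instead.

no error

step 1: x = 2 + (7) = 9, y = -3 + (9) = 6 -> no discrepancy
step 2: x = 9 + (-8) = 1, y = 6 + (-6) = 0 -> same as recorded
step 3: x = 1 + (0) = 1, y = 0 + (-2) = -2 -> in agreement
step 4: x = 1 + (6) = 7, y = -2 + (0) = -2 -> same as recorded
step 5: x = 7 + (-2) = 5, y = -2 + (0) = -2 -> exactly as logged
step 6: x = 5 + (-2) = 3, y = -2 + (0) = -2 -> no discrepancy
step 7: x = 3 + (6) = 9, y = -2 + (-8) = -10 -> in agreement
step 8: x = 9 + (9) = 18, y = -10 + (-9) = -19 -> no discrepancy
step 9: x = 18 + (4) = 22, y = -19 + (0) = -19 -> no discrepancy
step 10: x = 22 + (1) = 23, y = -19 + (8) = -11 -> confirmed correct
step 11: x = 23 + (-2) = 21, y = -11 + (1) = -10 -> consistent with the trace
step 12: x = 21 + (-6) = 15, y = -10 + (-3) = -13 -> confirmed correct
No step deviates from the rules.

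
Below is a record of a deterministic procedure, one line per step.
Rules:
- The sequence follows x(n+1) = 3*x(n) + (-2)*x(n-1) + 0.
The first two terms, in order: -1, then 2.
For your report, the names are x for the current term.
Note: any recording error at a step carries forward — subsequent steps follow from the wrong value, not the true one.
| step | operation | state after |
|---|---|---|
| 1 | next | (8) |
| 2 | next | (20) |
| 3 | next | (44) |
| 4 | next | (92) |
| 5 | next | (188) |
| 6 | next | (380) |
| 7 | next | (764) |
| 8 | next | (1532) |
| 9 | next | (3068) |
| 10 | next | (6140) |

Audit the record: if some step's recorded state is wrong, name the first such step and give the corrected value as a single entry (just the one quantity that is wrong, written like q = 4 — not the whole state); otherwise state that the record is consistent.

1. x = 3*(2) + (-2)*(-1) + (0) = 8 (in agreement)
2. x = 3*(8) + (-2)*(2) + (0) = 20 (confirmed correct)
3. x = 3*(20) + (-2)*(8) + (0) = 44 (matches)
4. x = 3*(44) + (-2)*(20) + (0) = 92 (no discrepancy)
5. x = 3*(92) + (-2)*(44) + (0) = 188 (confirmed correct)
6. x = 3*(188) + (-2)*(92) + (0) = 380 (same as recorded)
7. x = 3*(380) + (-2)*(188) + (0) = 764 (consistent with the record)
8. x = 3*(764) + (-2)*(380) + (0) = 1532 (exactly as logged)
9. x = 3*(1532) + (-2)*(764) + (0) = 3068 (in agreement)
10. x = 3*(3068) + (-2)*(1532) + (0) = 6140 (agrees with the record)
No step deviates from the rules.

no error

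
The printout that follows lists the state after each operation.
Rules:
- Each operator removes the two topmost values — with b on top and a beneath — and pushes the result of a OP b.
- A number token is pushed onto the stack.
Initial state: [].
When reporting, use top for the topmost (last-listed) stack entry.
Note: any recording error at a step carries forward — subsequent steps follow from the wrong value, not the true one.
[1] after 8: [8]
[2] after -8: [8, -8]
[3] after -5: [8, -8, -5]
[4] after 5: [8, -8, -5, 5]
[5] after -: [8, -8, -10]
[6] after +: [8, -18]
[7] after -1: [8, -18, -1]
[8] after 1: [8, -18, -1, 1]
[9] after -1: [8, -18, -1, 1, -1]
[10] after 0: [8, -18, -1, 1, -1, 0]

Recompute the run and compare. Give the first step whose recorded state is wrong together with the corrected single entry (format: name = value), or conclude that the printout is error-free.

no error

Recomputing the run from the initial state:
step 1: [8]
step 2: [8, -8]
step 3: [8, -8, -5]
step 4: [8, -8, -5, 5]
step 5: [8, -8, -10]
step 6: [8, -18]
step 7: [8, -18, -1]
step 8: [8, -18, -1, 1]
step 9: [8, -18, -1, 1, -1]
step 10: [8, -18, -1, 1, -1, 0]
This matches the printout at every step.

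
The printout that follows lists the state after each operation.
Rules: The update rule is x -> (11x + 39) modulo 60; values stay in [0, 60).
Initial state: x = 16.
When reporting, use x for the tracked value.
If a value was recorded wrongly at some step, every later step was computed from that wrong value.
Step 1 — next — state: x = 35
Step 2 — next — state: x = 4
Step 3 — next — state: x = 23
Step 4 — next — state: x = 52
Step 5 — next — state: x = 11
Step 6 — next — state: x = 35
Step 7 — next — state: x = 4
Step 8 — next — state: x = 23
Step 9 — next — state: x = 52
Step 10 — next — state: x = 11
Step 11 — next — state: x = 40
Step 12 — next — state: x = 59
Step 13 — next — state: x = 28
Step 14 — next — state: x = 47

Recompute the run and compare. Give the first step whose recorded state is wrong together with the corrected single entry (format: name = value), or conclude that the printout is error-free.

step 6, x = 40

Step 1: x = (11*16 + 39) mod 60 = 35 — exactly as logged.
Step 2: x = (11*35 + 39) mod 60 = 4 — no discrepancy.
Step 3: x = (11*4 + 39) mod 60 = 23 — matches.
Step 4: x = (11*23 + 39) mod 60 = 52 — checks out.
Step 5: x = (11*52 + 39) mod 60 = 11 — agrees with the printout.
Step 6: x = (11*11 + 39) mod 60 = 40 — the printout has a different value.
First incorrect step: 6; the correct value is x = 40.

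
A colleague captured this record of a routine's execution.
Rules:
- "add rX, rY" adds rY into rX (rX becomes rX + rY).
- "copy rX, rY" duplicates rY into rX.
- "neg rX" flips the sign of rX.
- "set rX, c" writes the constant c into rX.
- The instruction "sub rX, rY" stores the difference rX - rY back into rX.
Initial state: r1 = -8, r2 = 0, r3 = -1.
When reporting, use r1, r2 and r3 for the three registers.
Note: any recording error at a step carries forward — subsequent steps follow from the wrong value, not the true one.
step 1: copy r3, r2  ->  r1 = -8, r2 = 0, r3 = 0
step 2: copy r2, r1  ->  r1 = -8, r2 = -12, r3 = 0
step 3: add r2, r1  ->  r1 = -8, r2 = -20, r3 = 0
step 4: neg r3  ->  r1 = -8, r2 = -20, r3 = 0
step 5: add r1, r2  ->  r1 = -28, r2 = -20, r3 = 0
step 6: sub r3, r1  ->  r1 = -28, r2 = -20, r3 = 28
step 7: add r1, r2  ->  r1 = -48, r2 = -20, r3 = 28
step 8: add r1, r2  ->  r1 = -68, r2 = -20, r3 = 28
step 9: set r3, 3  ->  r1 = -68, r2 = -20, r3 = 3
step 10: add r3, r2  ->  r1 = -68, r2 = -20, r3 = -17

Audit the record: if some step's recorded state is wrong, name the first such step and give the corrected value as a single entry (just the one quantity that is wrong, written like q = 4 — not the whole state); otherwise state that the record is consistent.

step 1: r3 = 0 -> no discrepancy
step 2: r2 = -8 -> this is not what the record shows
That makes step 2 the first incorrect line — r2 = -8 is what it should show.

step 2, r2 = -8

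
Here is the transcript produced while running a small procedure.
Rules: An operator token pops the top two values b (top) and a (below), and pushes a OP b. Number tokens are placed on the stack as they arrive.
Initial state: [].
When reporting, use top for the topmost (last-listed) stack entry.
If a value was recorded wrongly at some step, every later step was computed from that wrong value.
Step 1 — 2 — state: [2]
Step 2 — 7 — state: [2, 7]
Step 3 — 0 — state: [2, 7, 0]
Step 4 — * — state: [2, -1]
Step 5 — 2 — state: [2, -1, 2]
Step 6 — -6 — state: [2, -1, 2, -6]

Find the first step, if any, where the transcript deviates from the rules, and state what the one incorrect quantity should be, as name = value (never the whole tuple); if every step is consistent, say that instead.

Recomputing the run from the initial state:
step 1: [2]
step 2: [2, 7]
step 3: [2, 7, 0]
step 4: [2, 0]
step 5: [2, 0, 2]
step 6: [2, 0, 2, -6]
The first disagreement with the transcript is at step 4, where the value should be top = 0.

step 4, top = 0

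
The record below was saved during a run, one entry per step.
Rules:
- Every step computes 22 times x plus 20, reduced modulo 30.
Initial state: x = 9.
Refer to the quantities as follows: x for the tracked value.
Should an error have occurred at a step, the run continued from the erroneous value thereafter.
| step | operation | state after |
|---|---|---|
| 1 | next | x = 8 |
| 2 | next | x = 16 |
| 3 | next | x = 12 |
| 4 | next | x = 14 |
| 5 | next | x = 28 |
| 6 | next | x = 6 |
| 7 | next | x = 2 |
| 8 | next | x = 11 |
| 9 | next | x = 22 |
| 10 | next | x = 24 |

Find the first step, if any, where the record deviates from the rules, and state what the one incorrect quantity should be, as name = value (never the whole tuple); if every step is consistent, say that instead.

1. x = (22*9 + 20) mod 30 = 8 (agrees with the record)
2. x = (22*8 + 20) mod 30 = 16 (no discrepancy)
3. x = (22*16 + 20) mod 30 = 12 (no discrepancy)
4. x = (22*12 + 20) mod 30 = 14 (confirmed correct)
5. x = (22*14 + 20) mod 30 = 28 (verified)
6. x = (22*28 + 20) mod 30 = 6 (consistent with the record)
7. x = (22*6 + 20) mod 30 = 2 (confirmed correct)
8. x = (22*2 + 20) mod 30 = 4 (the recorded entry deviates here)
Conclusion: step 8 carries the first error; the entry should be x = 4.

step 8, x = 4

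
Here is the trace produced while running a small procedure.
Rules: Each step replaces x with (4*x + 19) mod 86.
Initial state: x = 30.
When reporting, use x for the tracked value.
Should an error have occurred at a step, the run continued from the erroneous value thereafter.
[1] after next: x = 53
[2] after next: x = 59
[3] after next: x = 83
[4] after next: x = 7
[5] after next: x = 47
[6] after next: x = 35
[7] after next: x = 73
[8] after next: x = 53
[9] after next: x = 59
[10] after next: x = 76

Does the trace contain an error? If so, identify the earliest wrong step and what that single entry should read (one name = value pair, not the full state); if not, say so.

Recomputing the run from the initial state:
step 1: x = 53
step 2: x = 59
step 3: x = 83
step 4: x = 7
step 5: x = 47
step 6: x = 35
step 7: x = 73
step 8: x = 53
step 9: x = 59
step 10: x = 83
The first disagreement with the trace is at step 10, where the value should be x = 83.

step 10, x = 83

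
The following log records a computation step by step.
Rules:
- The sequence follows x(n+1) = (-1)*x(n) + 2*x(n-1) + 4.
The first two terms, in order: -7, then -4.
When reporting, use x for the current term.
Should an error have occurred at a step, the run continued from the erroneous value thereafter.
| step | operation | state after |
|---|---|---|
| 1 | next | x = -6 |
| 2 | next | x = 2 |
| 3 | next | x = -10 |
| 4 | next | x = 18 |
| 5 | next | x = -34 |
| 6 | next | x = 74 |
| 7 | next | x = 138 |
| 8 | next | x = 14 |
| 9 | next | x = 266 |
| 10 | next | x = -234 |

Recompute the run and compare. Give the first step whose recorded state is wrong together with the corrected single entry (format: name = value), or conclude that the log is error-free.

step 7, x = -138

step 1: x = -1*(-4) + (2)*(-7) + (4) = -6 -> verified
step 2: x = -1*(-6) + (2)*(-4) + (4) = 2 -> exactly as logged
step 3: x = -1*(2) + (2)*(-6) + (4) = -10 -> no discrepancy
step 4: x = -1*(-10) + (2)*(2) + (4) = 18 -> no discrepancy
step 5: x = -1*(18) + (2)*(-10) + (4) = -34 -> agrees with the log
step 6: x = -1*(-34) + (2)*(18) + (4) = 74 -> matches
step 7: x = -1*(74) + (2)*(-34) + (4) = -138 -> the recorded entry deviates here
So the first discrepancy is step 7, where the right value is x = -138.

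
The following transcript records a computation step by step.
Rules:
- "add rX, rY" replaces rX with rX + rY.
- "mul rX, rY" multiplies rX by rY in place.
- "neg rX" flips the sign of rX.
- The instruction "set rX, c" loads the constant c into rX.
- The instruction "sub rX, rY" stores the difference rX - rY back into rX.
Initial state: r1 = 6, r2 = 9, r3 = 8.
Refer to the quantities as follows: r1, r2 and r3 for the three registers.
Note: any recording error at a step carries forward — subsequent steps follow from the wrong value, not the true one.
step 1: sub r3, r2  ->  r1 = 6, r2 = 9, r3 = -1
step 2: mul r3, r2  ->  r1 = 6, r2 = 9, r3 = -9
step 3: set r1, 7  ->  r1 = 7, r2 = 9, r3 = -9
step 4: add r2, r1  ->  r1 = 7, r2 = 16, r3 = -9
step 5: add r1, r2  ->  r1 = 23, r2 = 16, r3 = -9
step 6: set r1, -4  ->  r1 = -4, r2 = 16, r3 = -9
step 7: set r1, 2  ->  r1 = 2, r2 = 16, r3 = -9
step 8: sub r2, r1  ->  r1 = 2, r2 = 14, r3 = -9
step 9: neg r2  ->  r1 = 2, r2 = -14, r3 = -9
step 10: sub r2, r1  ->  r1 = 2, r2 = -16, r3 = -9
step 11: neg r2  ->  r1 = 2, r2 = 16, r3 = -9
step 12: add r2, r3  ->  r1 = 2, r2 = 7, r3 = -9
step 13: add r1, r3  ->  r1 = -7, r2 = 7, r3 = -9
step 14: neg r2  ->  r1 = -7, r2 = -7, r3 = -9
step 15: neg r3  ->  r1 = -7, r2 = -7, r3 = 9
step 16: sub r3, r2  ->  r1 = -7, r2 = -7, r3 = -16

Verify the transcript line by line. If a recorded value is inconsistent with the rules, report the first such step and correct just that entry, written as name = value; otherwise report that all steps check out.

Recomputing the run from the initial state:
step 1: r1 = 6, r2 = 9, r3 = -1
step 2: r1 = 6, r2 = 9, r3 = -9
step 3: r1 = 7, r2 = 9, r3 = -9
step 4: r1 = 7, r2 = 16, r3 = -9
step 5: r1 = 23, r2 = 16, r3 = -9
step 6: r1 = -4, r2 = 16, r3 = -9
step 7: r1 = 2, r2 = 16, r3 = -9
step 8: r1 = 2, r2 = 14, r3 = -9
step 9: r1 = 2, r2 = -14, r3 = -9
step 10: r1 = 2, r2 = -16, r3 = -9
step 11: r1 = 2, r2 = 16, r3 = -9
step 12: r1 = 2, r2 = 7, r3 = -9
step 13: r1 = -7, r2 = 7, r3 = -9
step 14: r1 = -7, r2 = -7, r3 = -9
step 15: r1 = -7, r2 = -7, r3 = 9
step 16: r1 = -7, r2 = -7, r3 = 16
The first disagreement with the transcript is at step 16, where the value should be r3 = 16.

step 16, r3 = 16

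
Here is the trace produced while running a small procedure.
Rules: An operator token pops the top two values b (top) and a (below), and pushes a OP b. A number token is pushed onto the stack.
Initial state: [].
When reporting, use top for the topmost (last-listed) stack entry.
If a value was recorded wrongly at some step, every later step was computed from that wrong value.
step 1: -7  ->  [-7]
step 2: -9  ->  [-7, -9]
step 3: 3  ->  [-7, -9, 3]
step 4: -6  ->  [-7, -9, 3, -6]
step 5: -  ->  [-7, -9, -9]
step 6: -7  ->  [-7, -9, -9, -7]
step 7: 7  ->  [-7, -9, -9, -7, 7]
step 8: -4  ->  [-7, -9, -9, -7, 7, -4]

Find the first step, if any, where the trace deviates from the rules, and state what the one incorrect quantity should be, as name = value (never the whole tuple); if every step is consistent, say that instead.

step 5, top = 9

1. push -7: top = -7 (no discrepancy)
2. push -9: top = -9 (no discrepancy)
3. push 3: top = 3 (exactly as logged)
4. push -6: top = -6 (consistent with the trace)
5. 3 - -6 = 9 (this is not what the trace shows)
Step 5 is the first one off; corrected, top = 9.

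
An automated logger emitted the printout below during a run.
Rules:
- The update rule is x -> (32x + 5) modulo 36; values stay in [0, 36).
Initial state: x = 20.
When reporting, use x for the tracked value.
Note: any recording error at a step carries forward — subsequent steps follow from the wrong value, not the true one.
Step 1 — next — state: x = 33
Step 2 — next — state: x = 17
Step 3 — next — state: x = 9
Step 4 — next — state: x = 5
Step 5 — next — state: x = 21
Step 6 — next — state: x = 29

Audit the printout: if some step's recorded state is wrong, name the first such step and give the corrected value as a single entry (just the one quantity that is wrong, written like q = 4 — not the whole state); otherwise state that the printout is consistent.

step 1: x = (32*20 + 5) mod 36 = 33 -> confirmed correct
step 2: x = (32*33 + 5) mod 36 = 17 -> verified
step 3: x = (32*17 + 5) mod 36 = 9 -> same as recorded
step 4: x = (32*9 + 5) mod 36 = 5 -> agrees with the printout
step 5: x = (32*5 + 5) mod 36 = 21 -> no discrepancy
step 6: x = (32*21 + 5) mod 36 = 29 -> no discrepancy
Each recorded entry agrees with the recomputation.

no error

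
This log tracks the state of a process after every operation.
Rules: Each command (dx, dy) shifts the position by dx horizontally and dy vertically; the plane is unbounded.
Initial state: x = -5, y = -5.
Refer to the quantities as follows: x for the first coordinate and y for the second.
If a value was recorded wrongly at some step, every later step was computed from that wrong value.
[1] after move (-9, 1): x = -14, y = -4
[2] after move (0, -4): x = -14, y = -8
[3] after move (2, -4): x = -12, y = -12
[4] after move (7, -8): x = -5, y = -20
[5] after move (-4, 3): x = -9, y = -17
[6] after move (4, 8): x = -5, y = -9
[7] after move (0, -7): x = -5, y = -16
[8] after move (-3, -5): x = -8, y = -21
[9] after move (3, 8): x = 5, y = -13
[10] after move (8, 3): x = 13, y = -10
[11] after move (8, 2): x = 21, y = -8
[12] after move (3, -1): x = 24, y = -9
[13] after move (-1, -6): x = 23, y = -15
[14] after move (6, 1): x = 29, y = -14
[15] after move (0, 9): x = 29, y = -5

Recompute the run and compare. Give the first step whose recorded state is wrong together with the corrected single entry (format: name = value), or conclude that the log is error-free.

step 9, x = -5

step 1: x = -5 + (-9) = -14, y = -5 + (1) = -4 -> in agreement
step 2: x = -14 + (0) = -14, y = -4 + (-4) = -8 -> agrees with the log
step 3: x = -14 + (2) = -12, y = -8 + (-4) = -12 -> exactly as logged
step 4: x = -12 + (7) = -5, y = -12 + (-8) = -20 -> in agreement
step 5: x = -5 + (-4) = -9, y = -20 + (3) = -17 -> matches
step 6: x = -9 + (4) = -5, y = -17 + (8) = -9 -> verified
step 7: x = -5 + (0) = -5, y = -9 + (-7) = -16 -> matches
step 8: x = -5 + (-3) = -8, y = -16 + (-5) = -21 -> confirmed correct
step 9: x = -8 + (3) = -5, y = -21 + (8) = -13 -> not what was recorded
First incorrect step: 9; the correct value is x = -5.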